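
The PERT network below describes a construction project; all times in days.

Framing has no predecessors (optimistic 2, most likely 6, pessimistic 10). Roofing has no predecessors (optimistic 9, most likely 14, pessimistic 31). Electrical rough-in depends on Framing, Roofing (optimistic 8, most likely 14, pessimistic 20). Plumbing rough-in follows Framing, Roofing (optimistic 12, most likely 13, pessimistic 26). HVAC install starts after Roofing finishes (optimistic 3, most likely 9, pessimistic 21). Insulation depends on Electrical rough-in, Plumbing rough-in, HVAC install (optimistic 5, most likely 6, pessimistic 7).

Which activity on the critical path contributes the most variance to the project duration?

te_Framing = (2 + 4·6 + 10)/6 = 36/6 = 6; σ²_Framing = ((10−2)/6)² = 1.778
te_Roofing = (9 + 4·14 + 31)/6 = 96/6 = 16; σ²_Roofing = ((31−9)/6)² = 13.444
te_Electrical rough-in = (8 + 4·14 + 20)/6 = 84/6 = 14; σ²_Electrical rough-in = ((20−8)/6)² = 4.000
te_Plumbing rough-in = (12 + 4·13 + 26)/6 = 90/6 = 15; σ²_Plumbing rough-in = ((26−12)/6)² = 5.444
te_HVAC install = (3 + 4·9 + 21)/6 = 60/6 = 10; σ²_HVAC install = ((21−3)/6)² = 9.000
te_Insulation = (5 + 4·6 + 7)/6 = 36/6 = 6; σ²_Insulation = ((7−5)/6)² = 0.111

Forward pass:
ES_Framing = 0; EF_Framing = 6
ES_Roofing = 0; EF_Roofing = 16
ES_Electrical rough-in = max(EF_Framing=6, EF_Roofing=16) = 16; EF_Electrical rough-in = 16+14 = 30
ES_Plumbing rough-in = max(EF_Framing=6, EF_Roofing=16) = 16; EF_Plumbing rough-in = 16+15 = 31
ES_HVAC install = 16; EF_HVAC install = 16+10 = 26
ES_Insulation = max(EF_Electrical rough-in=30, EF_Plumbing rough-in=31, EF_HVAC install=26) = 31; EF_Insulation = 31+6 = 37
Expected project duration μ = 37 days. Critical path: Roofing → Plumbing rough-in → Insulation.

Variances on critical path: σ²_Roofing=13.444, σ²_Plumbing rough-in=5.444, σ²_Insulation=0.111.
Largest is σ²_Roofing = 13.444.

Roofing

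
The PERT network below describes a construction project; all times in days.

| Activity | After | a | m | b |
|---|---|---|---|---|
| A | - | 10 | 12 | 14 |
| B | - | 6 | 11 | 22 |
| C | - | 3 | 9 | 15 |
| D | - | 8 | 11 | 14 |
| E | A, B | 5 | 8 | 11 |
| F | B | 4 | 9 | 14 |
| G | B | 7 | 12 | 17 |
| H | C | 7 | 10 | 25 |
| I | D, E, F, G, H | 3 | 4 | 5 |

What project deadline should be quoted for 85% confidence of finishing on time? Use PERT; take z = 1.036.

te_A = (10 + 4·12 + 14)/6 = 72/6 = 12; σ²_A = ((14−10)/6)² = 0.444
te_B = (6 + 4·11 + 22)/6 = 72/6 = 12; σ²_B = ((22−6)/6)² = 7.111
te_C = (3 + 4·9 + 15)/6 = 54/6 = 9; σ²_C = ((15−3)/6)² = 4.000
te_D = (8 + 4·11 + 14)/6 = 66/6 = 11; σ²_D = ((14−8)/6)² = 1.000
te_E = (5 + 4·8 + 11)/6 = 48/6 = 8; σ²_E = ((11−5)/6)² = 1.000
te_F = (4 + 4·9 + 14)/6 = 54/6 = 9; σ²_F = ((14−4)/6)² = 2.778
te_G = (7 + 4·12 + 17)/6 = 72/6 = 12; σ²_G = ((17−7)/6)² = 2.778
te_H = (7 + 4·10 + 25)/6 = 72/6 = 12; σ²_H = ((25−7)/6)² = 9.000
te_I = (3 + 4·4 + 5)/6 = 24/6 = 4; σ²_I = ((5−3)/6)² = 0.111

Forward pass:
ES_A = 0; EF_A = 12
ES_B = 0; EF_B = 12
ES_C = 0; EF_C = 9
ES_D = 0; EF_D = 11
ES_E = max(EF_A=12, EF_B=12) = 12; EF_E = 12+8 = 20
ES_F = 12; EF_F = 12+9 = 21
ES_G = 12; EF_G = 12+12 = 24
ES_H = 9; EF_H = 9+12 = 21
ES_I = max(EF_D=11, EF_E=20, EF_F=21, EF_G=24, EF_H=21) = 24; EF_I = 24+4 = 28
Expected project duration μ = 28 days. Critical path: B → G → I.

Variance along critical path = 7.111 + 2.778 + 0.111 = 10.000; σ = 3.162 days.
D = μ + z·σ = 28 + 1.036·3.162 = 31.3 days

31.3 days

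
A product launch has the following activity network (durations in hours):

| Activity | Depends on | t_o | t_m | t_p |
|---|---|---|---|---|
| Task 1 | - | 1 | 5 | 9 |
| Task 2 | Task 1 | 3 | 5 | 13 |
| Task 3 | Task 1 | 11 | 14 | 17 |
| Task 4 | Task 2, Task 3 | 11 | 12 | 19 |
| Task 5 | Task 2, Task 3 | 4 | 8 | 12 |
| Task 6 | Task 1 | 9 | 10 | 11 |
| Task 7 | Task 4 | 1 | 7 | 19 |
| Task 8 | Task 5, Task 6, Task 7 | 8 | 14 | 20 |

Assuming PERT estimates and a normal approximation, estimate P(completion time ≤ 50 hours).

te_Task 1 = (1 + 4·5 + 9)/6 = 30/6 = 5; σ²_Task 1 = ((9−1)/6)² = 1.778
te_Task 2 = (3 + 4·5 + 13)/6 = 36/6 = 6; σ²_Task 2 = ((13−3)/6)² = 2.778
te_Task 3 = (11 + 4·14 + 17)/6 = 84/6 = 14; σ²_Task 3 = ((17−11)/6)² = 1.000
te_Task 4 = (11 + 4·12 + 19)/6 = 78/6 = 13; σ²_Task 4 = ((19−11)/6)² = 1.778
te_Task 5 = (4 + 4·8 + 12)/6 = 48/6 = 8; σ²_Task 5 = ((12−4)/6)² = 1.778
te_Task 6 = (9 + 4·10 + 11)/6 = 60/6 = 10; σ²_Task 6 = ((11−9)/6)² = 0.111
te_Task 7 = (1 + 4·7 + 19)/6 = 48/6 = 8; σ²_Task 7 = ((19−1)/6)² = 9.000
te_Task 8 = (8 + 4·14 + 20)/6 = 84/6 = 14; σ²_Task 8 = ((20−8)/6)² = 4.000

Forward pass:
ES_Task 1 = 0; EF_Task 1 = 5
ES_Task 2 = 5; EF_Task 2 = 5+6 = 11
ES_Task 3 = 5; EF_Task 3 = 5+14 = 19
ES_Task 4 = max(EF_Task 2=11, EF_Task 3=19) = 19; EF_Task 4 = 19+13 = 32
ES_Task 5 = max(EF_Task 2=11, EF_Task 3=19) = 19; EF_Task 5 = 19+8 = 27
ES_Task 6 = 5; EF_Task 6 = 5+10 = 15
ES_Task 7 = 32; EF_Task 7 = 32+8 = 40
ES_Task 8 = max(EF_Task 5=27, EF_Task 6=15, EF_Task 7=40) = 40; EF_Task 8 = 40+14 = 54
Expected project duration μ = 54 hours. Critical path: Task 1 → Task 3 → Task 4 → Task 7 → Task 8.

Variance along critical path = 1.778 + 1.000 + 1.778 + 9.000 + 4.000 = 17.556; σ = √17.556 = 4.190 hours.
Z = (50 − 54) / 4.190 = -0.955
P(T ≤ 50) = Φ(-0.955) ≈ 0.170

0.170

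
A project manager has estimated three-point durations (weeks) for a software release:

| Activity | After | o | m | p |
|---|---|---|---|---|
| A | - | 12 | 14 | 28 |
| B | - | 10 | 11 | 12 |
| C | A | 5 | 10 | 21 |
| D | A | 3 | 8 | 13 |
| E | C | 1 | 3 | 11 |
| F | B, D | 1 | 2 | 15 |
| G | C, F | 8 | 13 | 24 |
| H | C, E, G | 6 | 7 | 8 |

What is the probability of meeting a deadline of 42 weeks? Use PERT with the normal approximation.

0.070

te_A = (12 + 4·14 + 28)/6 = 96/6 = 16; σ²_A = ((28−12)/6)² = 7.111
te_B = (10 + 4·11 + 12)/6 = 66/6 = 11; σ²_B = ((12−10)/6)² = 0.111
te_C = (5 + 4·10 + 21)/6 = 66/6 = 11; σ²_C = ((21−5)/6)² = 7.111
te_D = (3 + 4·8 + 13)/6 = 48/6 = 8; σ²_D = ((13−3)/6)² = 2.778
te_E = (1 + 4·3 + 11)/6 = 24/6 = 4; σ²_E = ((11−1)/6)² = 2.778
te_F = (1 + 4·2 + 15)/6 = 24/6 = 4; σ²_F = ((15−1)/6)² = 5.444
te_G = (8 + 4·13 + 24)/6 = 84/6 = 14; σ²_G = ((24−8)/6)² = 7.111
te_H = (6 + 4·7 + 8)/6 = 42/6 = 7; σ²_H = ((8−6)/6)² = 0.111

Forward pass:
ES_A = 0; EF_A = 16
ES_B = 0; EF_B = 11
ES_C = 16; EF_C = 16+11 = 27
ES_D = 16; EF_D = 16+8 = 24
ES_E = 27; EF_E = 27+4 = 31
ES_F = max(EF_B=11, EF_D=24) = 24; EF_F = 24+4 = 28
ES_G = max(EF_C=27, EF_F=28) = 28; EF_G = 28+14 = 42
ES_H = max(EF_C=27, EF_E=31, EF_G=42) = 42; EF_H = 42+7 = 49
Expected project duration μ = 49 weeks. Critical path: A → D → F → G → H.

Variance along critical path = 7.111 + 2.778 + 5.444 + 7.111 + 0.111 = 22.556; σ = √22.556 = 4.749 weeks.
Z = (42 − 49) / 4.749 = -1.474
P(T ≤ 42) = Φ(-1.474) ≈ 0.070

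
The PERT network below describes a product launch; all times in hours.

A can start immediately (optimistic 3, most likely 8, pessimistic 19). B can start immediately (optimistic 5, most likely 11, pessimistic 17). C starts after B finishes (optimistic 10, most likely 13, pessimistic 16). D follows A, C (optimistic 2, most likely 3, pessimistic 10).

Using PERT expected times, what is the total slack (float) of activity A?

15 hours

te_A = (3 + 4·8 + 19)/6 = 54/6 = 9
te_B = (5 + 4·11 + 17)/6 = 66/6 = 11
te_C = (10 + 4·13 + 16)/6 = 78/6 = 13
te_D = (2 + 4·3 + 10)/6 = 24/6 = 4

Forward pass:
ES_A = 0; EF_A = 9
ES_B = 0; EF_B = 11
ES_C = 11; EF_C = 11+13 = 24
ES_D = max(EF_A=9, EF_C=24) = 24; EF_D = 24+4 = 28
Expected project duration μ = 28 hours. Critical path: B → C → D.

Backward pass:
LF_D = 28; LS_D = 28−4 = 24
LF_C = LS_D = 24; LS_C = 24−13 = 11
LF_B = LS_C = 11; LS_B = 11−11 = 0
LF_A = LS_D = 24; LS_A = 24−9 = 15
Slack_A = LS_A − ES_A = 15 − 0 = 15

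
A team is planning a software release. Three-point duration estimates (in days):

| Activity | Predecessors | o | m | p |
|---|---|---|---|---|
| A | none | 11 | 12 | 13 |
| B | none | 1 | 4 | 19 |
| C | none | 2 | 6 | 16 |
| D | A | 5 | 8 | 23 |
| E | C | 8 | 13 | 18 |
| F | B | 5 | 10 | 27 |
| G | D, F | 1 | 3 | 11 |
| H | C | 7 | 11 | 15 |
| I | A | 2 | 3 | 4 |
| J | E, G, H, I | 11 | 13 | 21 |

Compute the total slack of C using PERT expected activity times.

te_A = (11 + 4·12 + 13)/6 = 72/6 = 12
te_B = (1 + 4·4 + 19)/6 = 36/6 = 6
te_C = (2 + 4·6 + 16)/6 = 42/6 = 7
te_D = (5 + 4·8 + 23)/6 = 60/6 = 10
te_E = (8 + 4·13 + 18)/6 = 78/6 = 13
te_F = (5 + 4·10 + 27)/6 = 72/6 = 12
te_G = (1 + 4·3 + 11)/6 = 24/6 = 4
te_H = (7 + 4·11 + 15)/6 = 66/6 = 11
te_I = (2 + 4·3 + 4)/6 = 18/6 = 3
te_J = (11 + 4·13 + 21)/6 = 84/6 = 14

Forward pass:
ES_A = 0; EF_A = 12
ES_B = 0; EF_B = 6
ES_C = 0; EF_C = 7
ES_D = 12; EF_D = 12+10 = 22
ES_E = 7; EF_E = 7+13 = 20
ES_F = 6; EF_F = 6+12 = 18
ES_G = max(EF_D=22, EF_F=18) = 22; EF_G = 22+4 = 26
ES_H = 7; EF_H = 7+11 = 18
ES_I = 12; EF_I = 12+3 = 15
ES_J = max(EF_E=20, EF_G=26, EF_H=18, EF_I=15) = 26; EF_J = 26+14 = 40
Expected project duration μ = 40 days. Critical path: A → D → G → J.

Backward pass:
LF_J = 40; LS_J = 40−14 = 26
LF_I = LS_J = 26; LS_I = 26−3 = 23
LF_H = LS_J = 26; LS_H = 26−11 = 15
LF_G = LS_J = 26; LS_G = 26−4 = 22
LF_F = LS_G = 22; LS_F = 22−12 = 10
LF_E = LS_J = 26; LS_E = 26−13 = 13
LF_D = LS_G = 22; LS_D = 22−10 = 12
LF_C = min(LS_E=13, LS_H=15) = 13; LS_C = 13−7 = 6
LF_B = LS_F = 10; LS_B = 10−6 = 4
LF_A = min(LS_D=12, LS_I=23) = 12; LS_A = 12−12 = 0
Slack_C = LS_C − ES_C = 6 − 0 = 6

6 days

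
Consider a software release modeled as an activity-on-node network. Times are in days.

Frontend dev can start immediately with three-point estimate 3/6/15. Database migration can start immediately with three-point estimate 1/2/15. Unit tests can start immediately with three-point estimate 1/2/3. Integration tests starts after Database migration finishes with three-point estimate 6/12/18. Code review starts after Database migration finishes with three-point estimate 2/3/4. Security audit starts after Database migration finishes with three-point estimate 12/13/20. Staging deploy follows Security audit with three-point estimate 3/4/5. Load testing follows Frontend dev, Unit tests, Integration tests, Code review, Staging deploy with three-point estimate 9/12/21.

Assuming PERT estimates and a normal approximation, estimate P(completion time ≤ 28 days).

0.019

te_Frontend dev = (3 + 4·6 + 15)/6 = 42/6 = 7; σ²_Frontend dev = ((15−3)/6)² = 4.000
te_Database migration = (1 + 4·2 + 15)/6 = 24/6 = 4; σ²_Database migration = ((15−1)/6)² = 5.444
te_Unit tests = (1 + 4·2 + 3)/6 = 12/6 = 2; σ²_Unit tests = ((3−1)/6)² = 0.111
te_Integration tests = (6 + 4·12 + 18)/6 = 72/6 = 12; σ²_Integration tests = ((18−6)/6)² = 4.000
te_Code review = (2 + 4·3 + 4)/6 = 18/6 = 3; σ²_Code review = ((4−2)/6)² = 0.111
te_Security audit = (12 + 4·13 + 20)/6 = 84/6 = 14; σ²_Security audit = ((20−12)/6)² = 1.778
te_Staging deploy = (3 + 4·4 + 5)/6 = 24/6 = 4; σ²_Staging deploy = ((5−3)/6)² = 0.111
te_Load testing = (9 + 4·12 + 21)/6 = 78/6 = 13; σ²_Load testing = ((21−9)/6)² = 4.000

Forward pass:
ES_Frontend dev = 0; EF_Frontend dev = 7
ES_Database migration = 0; EF_Database migration = 4
ES_Unit tests = 0; EF_Unit tests = 2
ES_Integration tests = 4; EF_Integration tests = 4+12 = 16
ES_Code review = 4; EF_Code review = 4+3 = 7
ES_Security audit = 4; EF_Security audit = 4+14 = 18
ES_Staging deploy = 18; EF_Staging deploy = 18+4 = 22
ES_Load testing = max(EF_Frontend dev=7, EF_Unit tests=2, EF_Integration tests=16, EF_Code review=7, EF_Staging deploy=22) = 22; EF_Load testing = 22+13 = 35
Expected project duration μ = 35 days. Critical path: Database migration → Security audit → Staging deploy → Load testing.

Variance along critical path = 5.444 + 1.778 + 0.111 + 4.000 = 11.333; σ = √11.333 = 3.367 days.
Z = (28 − 35) / 3.367 = -2.079
P(T ≤ 28) = Φ(-2.079) ≈ 0.019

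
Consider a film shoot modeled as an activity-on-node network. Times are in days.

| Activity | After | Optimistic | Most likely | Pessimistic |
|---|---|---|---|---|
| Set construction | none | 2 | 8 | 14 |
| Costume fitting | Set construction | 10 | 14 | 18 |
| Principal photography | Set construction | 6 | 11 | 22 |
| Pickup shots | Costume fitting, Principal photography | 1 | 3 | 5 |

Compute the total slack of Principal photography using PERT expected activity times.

2 days

te_Set construction = (2 + 4·8 + 14)/6 = 48/6 = 8
te_Costume fitting = (10 + 4·14 + 18)/6 = 84/6 = 14
te_Principal photography = (6 + 4·11 + 22)/6 = 72/6 = 12
te_Pickup shots = (1 + 4·3 + 5)/6 = 18/6 = 3

Forward pass:
ES_Set construction = 0; EF_Set construction = 8
ES_Costume fitting = 8; EF_Costume fitting = 8+14 = 22
ES_Principal photography = 8; EF_Principal photography = 8+12 = 20
ES_Pickup shots = max(EF_Costume fitting=22, EF_Principal photography=20) = 22; EF_Pickup shots = 22+3 = 25
Expected project duration μ = 25 days. Critical path: Set construction → Costume fitting → Pickup shots.

Backward pass:
LF_Pickup shots = 25; LS_Pickup shots = 25−3 = 22
LF_Principal photography = LS_Pickup shots = 22; LS_Principal photography = 22−12 = 10
LF_Costume fitting = LS_Pickup shots = 22; LS_Costume fitting = 22−14 = 8
LF_Set construction = min(LS_Costume fitting=8, LS_Principal photography=10) = 8; LS_Set construction = 8−8 = 0
Slack_Principal photography = LS_Principal photography − ES_Principal photography = 10 − 8 = 2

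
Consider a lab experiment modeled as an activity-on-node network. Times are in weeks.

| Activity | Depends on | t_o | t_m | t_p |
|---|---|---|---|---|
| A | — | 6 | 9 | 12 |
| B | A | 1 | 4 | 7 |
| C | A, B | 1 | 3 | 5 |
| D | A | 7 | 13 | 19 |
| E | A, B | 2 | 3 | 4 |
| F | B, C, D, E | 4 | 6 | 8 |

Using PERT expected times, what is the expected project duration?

te_A = (6 + 4·9 + 12)/6 = 54/6 = 9
te_B = (1 + 4·4 + 7)/6 = 24/6 = 4
te_C = (1 + 4·3 + 5)/6 = 18/6 = 3
te_D = (7 + 4·13 + 19)/6 = 78/6 = 13
te_E = (2 + 4·3 + 4)/6 = 18/6 = 3
te_F = (4 + 4·6 + 8)/6 = 36/6 = 6

Forward pass:
ES_A = 0; EF_A = 9
ES_B = 9; EF_B = 9+4 = 13
ES_C = max(EF_A=9, EF_B=13) = 13; EF_C = 13+3 = 16
ES_D = 9; EF_D = 9+13 = 22
ES_E = max(EF_A=9, EF_B=13) = 13; EF_E = 13+3 = 16
ES_F = max(EF_B=13, EF_C=16, EF_D=22, EF_E=16) = 22; EF_F = 22+6 = 28
Expected project duration μ = 28 weeks. Critical path: A → D → F.

28 weeks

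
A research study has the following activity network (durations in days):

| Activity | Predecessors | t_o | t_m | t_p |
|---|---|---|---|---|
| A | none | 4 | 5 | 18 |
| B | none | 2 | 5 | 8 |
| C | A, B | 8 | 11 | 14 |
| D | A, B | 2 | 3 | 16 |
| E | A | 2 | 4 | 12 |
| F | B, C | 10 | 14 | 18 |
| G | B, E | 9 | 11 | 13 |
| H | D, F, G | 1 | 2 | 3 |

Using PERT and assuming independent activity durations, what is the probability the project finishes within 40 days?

te_A = (4 + 4·5 + 18)/6 = 42/6 = 7; σ²_A = ((18−4)/6)² = 5.444
te_B = (2 + 4·5 + 8)/6 = 30/6 = 5; σ²_B = ((8−2)/6)² = 1.000
te_C = (8 + 4·11 + 14)/6 = 66/6 = 11; σ²_C = ((14−8)/6)² = 1.000
te_D = (2 + 4·3 + 16)/6 = 30/6 = 5; σ²_D = ((16−2)/6)² = 5.444
te_E = (2 + 4·4 + 12)/6 = 30/6 = 5; σ²_E = ((12−2)/6)² = 2.778
te_F = (10 + 4·14 + 18)/6 = 84/6 = 14; σ²_F = ((18−10)/6)² = 1.778
te_G = (9 + 4·11 + 13)/6 = 66/6 = 11; σ²_G = ((13−9)/6)² = 0.444
te_H = (1 + 4·2 + 3)/6 = 12/6 = 2; σ²_H = ((3−1)/6)² = 0.111

Forward pass:
ES_A = 0; EF_A = 7
ES_B = 0; EF_B = 5
ES_C = max(EF_A=7, EF_B=5) = 7; EF_C = 7+11 = 18
ES_D = max(EF_A=7, EF_B=5) = 7; EF_D = 7+5 = 12
ES_E = 7; EF_E = 7+5 = 12
ES_F = max(EF_B=5, EF_C=18) = 18; EF_F = 18+14 = 32
ES_G = max(EF_B=5, EF_E=12) = 12; EF_G = 12+11 = 23
ES_H = max(EF_D=12, EF_F=32, EF_G=23) = 32; EF_H = 32+2 = 34
Expected project duration μ = 34 days. Critical path: A → C → F → H.

Variance along critical path = 5.444 + 1.000 + 1.778 + 0.111 = 8.333; σ = √8.333 = 2.887 days.
Z = (40 − 34) / 2.887 = 2.078
P(T ≤ 40) = Φ(2.078) ≈ 0.981

0.981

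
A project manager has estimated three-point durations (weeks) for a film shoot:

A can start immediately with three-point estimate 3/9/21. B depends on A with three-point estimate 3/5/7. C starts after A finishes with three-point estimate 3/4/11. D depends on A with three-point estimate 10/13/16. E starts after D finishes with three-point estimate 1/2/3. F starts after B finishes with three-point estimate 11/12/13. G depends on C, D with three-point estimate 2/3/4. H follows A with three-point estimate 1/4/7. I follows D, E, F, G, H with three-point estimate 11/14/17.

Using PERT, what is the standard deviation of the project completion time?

3.25 weeks

te_A = (3 + 4·9 + 21)/6 = 60/6 = 10; σ²_A = ((21−3)/6)² = 9.000
te_B = (3 + 4·5 + 7)/6 = 30/6 = 5; σ²_B = ((7−3)/6)² = 0.444
te_C = (3 + 4·4 + 11)/6 = 30/6 = 5; σ²_C = ((11−3)/6)² = 1.778
te_D = (10 + 4·13 + 16)/6 = 78/6 = 13; σ²_D = ((16−10)/6)² = 1.000
te_E = (1 + 4·2 + 3)/6 = 12/6 = 2; σ²_E = ((3−1)/6)² = 0.111
te_F = (11 + 4·12 + 13)/6 = 72/6 = 12; σ²_F = ((13−11)/6)² = 0.111
te_G = (2 + 4·3 + 4)/6 = 18/6 = 3; σ²_G = ((4−2)/6)² = 0.111
te_H = (1 + 4·4 + 7)/6 = 24/6 = 4; σ²_H = ((7−1)/6)² = 1.000
te_I = (11 + 4·14 + 17)/6 = 84/6 = 14; σ²_I = ((17−11)/6)² = 1.000

Forward pass:
ES_A = 0; EF_A = 10
ES_B = 10; EF_B = 10+5 = 15
ES_C = 10; EF_C = 10+5 = 15
ES_D = 10; EF_D = 10+13 = 23
ES_E = 23; EF_E = 23+2 = 25
ES_F = 15; EF_F = 15+12 = 27
ES_G = max(EF_C=15, EF_D=23) = 23; EF_G = 23+3 = 26
ES_H = 10; EF_H = 10+4 = 14
ES_I = max(EF_D=23, EF_E=25, EF_F=27, EF_G=26, EF_H=14) = 27; EF_I = 27+14 = 41
Expected project duration μ = 41 weeks. Critical path: A → B → F → I.

Variance along critical path = 9.000 + 0.444 + 0.111 + 1.000 = 10.556
σ = √10.556 = 3.249 weeks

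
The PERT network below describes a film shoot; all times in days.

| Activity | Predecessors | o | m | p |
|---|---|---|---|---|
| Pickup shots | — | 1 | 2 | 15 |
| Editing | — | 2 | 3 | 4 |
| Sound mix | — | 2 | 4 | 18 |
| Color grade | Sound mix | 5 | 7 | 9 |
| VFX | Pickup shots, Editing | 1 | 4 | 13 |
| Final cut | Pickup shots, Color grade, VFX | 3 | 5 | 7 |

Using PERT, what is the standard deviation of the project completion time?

te_Pickup shots = (1 + 4·2 + 15)/6 = 24/6 = 4; σ²_Pickup shots = ((15−1)/6)² = 5.444
te_Editing = (2 + 4·3 + 4)/6 = 18/6 = 3; σ²_Editing = ((4−2)/6)² = 0.111
te_Sound mix = (2 + 4·4 + 18)/6 = 36/6 = 6; σ²_Sound mix = ((18−2)/6)² = 7.111
te_Color grade = (5 + 4·7 + 9)/6 = 42/6 = 7; σ²_Color grade = ((9−5)/6)² = 0.444
te_VFX = (1 + 4·4 + 13)/6 = 30/6 = 5; σ²_VFX = ((13−1)/6)² = 4.000
te_Final cut = (3 + 4·5 + 7)/6 = 30/6 = 5; σ²_Final cut = ((7−3)/6)² = 0.444

Forward pass:
ES_Pickup shots = 0; EF_Pickup shots = 4
ES_Editing = 0; EF_Editing = 3
ES_Sound mix = 0; EF_Sound mix = 6
ES_Color grade = 6; EF_Color grade = 6+7 = 13
ES_VFX = max(EF_Pickup shots=4, EF_Editing=3) = 4; EF_VFX = 4+5 = 9
ES_Final cut = max(EF_Pickup shots=4, EF_Color grade=13, EF_VFX=9) = 13; EF_Final cut = 13+5 = 18
Expected project duration μ = 18 days. Critical path: Sound mix → Color grade → Final cut.

Variance along critical path = 7.111 + 0.444 + 0.444 = 8.000
σ = √8.000 = 2.828 days

2.83 days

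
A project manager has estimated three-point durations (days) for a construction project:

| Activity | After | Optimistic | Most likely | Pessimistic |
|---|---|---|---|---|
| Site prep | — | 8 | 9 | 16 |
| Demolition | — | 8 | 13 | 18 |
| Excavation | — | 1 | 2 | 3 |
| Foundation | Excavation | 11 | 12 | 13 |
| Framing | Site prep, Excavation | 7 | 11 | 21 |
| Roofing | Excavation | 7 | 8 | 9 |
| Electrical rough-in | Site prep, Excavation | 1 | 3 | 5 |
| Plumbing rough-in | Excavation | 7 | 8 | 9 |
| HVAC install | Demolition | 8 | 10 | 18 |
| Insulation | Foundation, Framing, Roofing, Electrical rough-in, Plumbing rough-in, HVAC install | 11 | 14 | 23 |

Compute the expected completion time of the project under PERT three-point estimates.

te_Site prep = (8 + 4·9 + 16)/6 = 60/6 = 10
te_Demolition = (8 + 4·13 + 18)/6 = 78/6 = 13
te_Excavation = (1 + 4·2 + 3)/6 = 12/6 = 2
te_Foundation = (11 + 4·12 + 13)/6 = 72/6 = 12
te_Framing = (7 + 4·11 + 21)/6 = 72/6 = 12
te_Roofing = (7 + 4·8 + 9)/6 = 48/6 = 8
te_Electrical rough-in = (1 + 4·3 + 5)/6 = 18/6 = 3
te_Plumbing rough-in = (7 + 4·8 + 9)/6 = 48/6 = 8
te_HVAC install = (8 + 4·10 + 18)/6 = 66/6 = 11
te_Insulation = (11 + 4·14 + 23)/6 = 90/6 = 15

Forward pass:
ES_Site prep = 0; EF_Site prep = 10
ES_Demolition = 0; EF_Demolition = 13
ES_Excavation = 0; EF_Excavation = 2
ES_Foundation = 2; EF_Foundation = 2+12 = 14
ES_Framing = max(EF_Site prep=10, EF_Excavation=2) = 10; EF_Framing = 10+12 = 22
ES_Roofing = 2; EF_Roofing = 2+8 = 10
ES_Electrical rough-in = max(EF_Site prep=10, EF_Excavation=2) = 10; EF_Electrical rough-in = 10+3 = 13
ES_Plumbing rough-in = 2; EF_Plumbing rough-in = 2+8 = 10
ES_HVAC install = 13; EF_HVAC install = 13+11 = 24
ES_Insulation = max(EF_Foundation=14, EF_Framing=22, EF_Roofing=10, EF_Electrical rough-in=13, EF_Plumbing rough-in=10, EF_HVAC install=24) = 24; EF_Insulation = 24+15 = 39
Expected project duration μ = 39 days. Critical path: Demolition → HVAC install → Insulation.

39 days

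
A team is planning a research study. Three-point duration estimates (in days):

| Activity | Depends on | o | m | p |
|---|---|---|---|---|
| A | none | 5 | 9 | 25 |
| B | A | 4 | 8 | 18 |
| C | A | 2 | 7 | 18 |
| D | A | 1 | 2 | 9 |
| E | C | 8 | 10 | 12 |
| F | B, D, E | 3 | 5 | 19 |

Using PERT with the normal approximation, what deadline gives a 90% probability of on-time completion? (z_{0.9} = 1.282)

42.5 days

te_A = (5 + 4·9 + 25)/6 = 66/6 = 11; σ²_A = ((25−5)/6)² = 11.111
te_B = (4 + 4·8 + 18)/6 = 54/6 = 9; σ²_B = ((18−4)/6)² = 5.444
te_C = (2 + 4·7 + 18)/6 = 48/6 = 8; σ²_C = ((18−2)/6)² = 7.111
te_D = (1 + 4·2 + 9)/6 = 18/6 = 3; σ²_D = ((9−1)/6)² = 1.778
te_E = (8 + 4·10 + 12)/6 = 60/6 = 10; σ²_E = ((12−8)/6)² = 0.444
te_F = (3 + 4·5 + 19)/6 = 42/6 = 7; σ²_F = ((19−3)/6)² = 7.111

Forward pass:
ES_A = 0; EF_A = 11
ES_B = 11; EF_B = 11+9 = 20
ES_C = 11; EF_C = 11+8 = 19
ES_D = 11; EF_D = 11+3 = 14
ES_E = 19; EF_E = 19+10 = 29
ES_F = max(EF_B=20, EF_D=14, EF_E=29) = 29; EF_F = 29+7 = 36
Expected project duration μ = 36 days. Critical path: A → C → E → F.

Variance along critical path = 11.111 + 7.111 + 0.444 + 7.111 = 25.778; σ = 5.077 days.
D = μ + z·σ = 36 + 1.282·5.077 = 42.5 days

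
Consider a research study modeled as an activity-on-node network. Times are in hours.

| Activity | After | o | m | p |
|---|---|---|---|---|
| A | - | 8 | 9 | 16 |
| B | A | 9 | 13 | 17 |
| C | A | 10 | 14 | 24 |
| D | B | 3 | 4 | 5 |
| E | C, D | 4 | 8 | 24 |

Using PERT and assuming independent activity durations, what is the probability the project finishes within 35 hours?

0.301

te_A = (8 + 4·9 + 16)/6 = 60/6 = 10; σ²_A = ((16−8)/6)² = 1.778
te_B = (9 + 4·13 + 17)/6 = 78/6 = 13; σ²_B = ((17−9)/6)² = 1.778
te_C = (10 + 4·14 + 24)/6 = 90/6 = 15; σ²_C = ((24−10)/6)² = 5.444
te_D = (3 + 4·4 + 5)/6 = 24/6 = 4; σ²_D = ((5−3)/6)² = 0.111
te_E = (4 + 4·8 + 24)/6 = 60/6 = 10; σ²_E = ((24−4)/6)² = 11.111

Forward pass:
ES_A = 0; EF_A = 10
ES_B = 10; EF_B = 10+13 = 23
ES_C = 10; EF_C = 10+15 = 25
ES_D = 23; EF_D = 23+4 = 27
ES_E = max(EF_C=25, EF_D=27) = 27; EF_E = 27+10 = 37
Expected project duration μ = 37 hours. Critical path: A → B → D → E.

Variance along critical path = 1.778 + 1.778 + 0.111 + 11.111 = 14.778; σ = √14.778 = 3.844 hours.
Z = (35 − 37) / 3.844 = -0.520
P(T ≤ 35) = Φ(-0.520) ≈ 0.301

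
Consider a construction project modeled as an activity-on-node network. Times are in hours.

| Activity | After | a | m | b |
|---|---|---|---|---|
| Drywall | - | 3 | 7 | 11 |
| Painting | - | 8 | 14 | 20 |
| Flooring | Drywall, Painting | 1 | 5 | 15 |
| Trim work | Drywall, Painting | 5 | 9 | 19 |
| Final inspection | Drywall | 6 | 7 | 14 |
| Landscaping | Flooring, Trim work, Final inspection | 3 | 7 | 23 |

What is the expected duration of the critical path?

te_Drywall = (3 + 4·7 + 11)/6 = 42/6 = 7
te_Painting = (8 + 4·14 + 20)/6 = 84/6 = 14
te_Flooring = (1 + 4·5 + 15)/6 = 36/6 = 6
te_Trim work = (5 + 4·9 + 19)/6 = 60/6 = 10
te_Final inspection = (6 + 4·7 + 14)/6 = 48/6 = 8
te_Landscaping = (3 + 4·7 + 23)/6 = 54/6 = 9

Forward pass:
ES_Drywall = 0; EF_Drywall = 7
ES_Painting = 0; EF_Painting = 14
ES_Flooring = max(EF_Drywall=7, EF_Painting=14) = 14; EF_Flooring = 14+6 = 20
ES_Trim work = max(EF_Drywall=7, EF_Painting=14) = 14; EF_Trim work = 14+10 = 24
ES_Final inspection = 7; EF_Final inspection = 7+8 = 15
ES_Landscaping = max(EF_Flooring=20, EF_Trim work=24, EF_Final inspection=15) = 24; EF_Landscaping = 24+9 = 33
Expected project duration μ = 33 hours. Critical path: Painting → Trim work → Landscaping.

33 hours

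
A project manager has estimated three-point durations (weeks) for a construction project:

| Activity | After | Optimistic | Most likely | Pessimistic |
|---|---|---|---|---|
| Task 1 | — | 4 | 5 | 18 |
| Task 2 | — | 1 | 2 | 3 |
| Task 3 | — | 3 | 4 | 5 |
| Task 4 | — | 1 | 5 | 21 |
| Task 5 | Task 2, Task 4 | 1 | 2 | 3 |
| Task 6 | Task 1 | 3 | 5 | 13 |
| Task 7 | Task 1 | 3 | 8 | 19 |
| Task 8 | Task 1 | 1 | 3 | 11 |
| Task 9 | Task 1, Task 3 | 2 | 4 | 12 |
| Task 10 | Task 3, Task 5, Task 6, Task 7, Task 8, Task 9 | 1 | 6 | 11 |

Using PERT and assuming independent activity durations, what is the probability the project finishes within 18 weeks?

0.154

te_Task 1 = (4 + 4·5 + 18)/6 = 42/6 = 7; σ²_Task 1 = ((18−4)/6)² = 5.444
te_Task 2 = (1 + 4·2 + 3)/6 = 12/6 = 2; σ²_Task 2 = ((3−1)/6)² = 0.111
te_Task 3 = (3 + 4·4 + 5)/6 = 24/6 = 4; σ²_Task 3 = ((5−3)/6)² = 0.111
te_Task 4 = (1 + 4·5 + 21)/6 = 42/6 = 7; σ²_Task 4 = ((21−1)/6)² = 11.111
te_Task 5 = (1 + 4·2 + 3)/6 = 12/6 = 2; σ²_Task 5 = ((3−1)/6)² = 0.111
te_Task 6 = (3 + 4·5 + 13)/6 = 36/6 = 6; σ²_Task 6 = ((13−3)/6)² = 2.778
te_Task 7 = (3 + 4·8 + 19)/6 = 54/6 = 9; σ²_Task 7 = ((19−3)/6)² = 7.111
te_Task 8 = (1 + 4·3 + 11)/6 = 24/6 = 4; σ²_Task 8 = ((11−1)/6)² = 2.778
te_Task 9 = (2 + 4·4 + 12)/6 = 30/6 = 5; σ²_Task 9 = ((12−2)/6)² = 2.778
te_Task 10 = (1 + 4·6 + 11)/6 = 36/6 = 6; σ²_Task 10 = ((11−1)/6)² = 2.778

Forward pass:
ES_Task 1 = 0; EF_Task 1 = 7
ES_Task 2 = 0; EF_Task 2 = 2
ES_Task 3 = 0; EF_Task 3 = 4
ES_Task 4 = 0; EF_Task 4 = 7
ES_Task 5 = max(EF_Task 2=2, EF_Task 4=7) = 7; EF_Task 5 = 7+2 = 9
ES_Task 6 = 7; EF_Task 6 = 7+6 = 13
ES_Task 7 = 7; EF_Task 7 = 7+9 = 16
ES_Task 8 = 7; EF_Task 8 = 7+4 = 11
ES_Task 9 = max(EF_Task 1=7, EF_Task 3=4) = 7; EF_Task 9 = 7+5 = 12
ES_Task 10 = max(EF_Task 3=4, EF_Task 5=9, EF_Task 6=13, EF_Task 7=16, EF_Task 8=11, EF_Task 9=12) = 16; EF_Task 10 = 16+6 = 22
Expected project duration μ = 22 weeks. Critical path: Task 1 → Task 7 → Task 10.

Variance along critical path = 5.444 + 7.111 + 2.778 = 15.333; σ = √15.333 = 3.916 weeks.
Z = (18 − 22) / 3.916 = -1.022
P(T ≤ 18) = Φ(-1.022) ≈ 0.154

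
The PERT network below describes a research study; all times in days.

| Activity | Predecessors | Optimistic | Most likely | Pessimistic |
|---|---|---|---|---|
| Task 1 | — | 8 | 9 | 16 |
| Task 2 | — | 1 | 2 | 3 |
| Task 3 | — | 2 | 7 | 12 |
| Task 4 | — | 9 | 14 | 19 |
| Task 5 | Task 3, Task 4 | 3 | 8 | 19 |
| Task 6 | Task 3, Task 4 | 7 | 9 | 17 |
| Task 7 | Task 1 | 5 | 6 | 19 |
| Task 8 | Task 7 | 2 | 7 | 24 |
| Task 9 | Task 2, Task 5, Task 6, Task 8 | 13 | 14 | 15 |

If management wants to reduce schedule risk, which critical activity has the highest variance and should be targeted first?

te_Task 1 = (8 + 4·9 + 16)/6 = 60/6 = 10; σ²_Task 1 = ((16−8)/6)² = 1.778
te_Task 2 = (1 + 4·2 + 3)/6 = 12/6 = 2; σ²_Task 2 = ((3−1)/6)² = 0.111
te_Task 3 = (2 + 4·7 + 12)/6 = 42/6 = 7; σ²_Task 3 = ((12−2)/6)² = 2.778
te_Task 4 = (9 + 4·14 + 19)/6 = 84/6 = 14; σ²_Task 4 = ((19−9)/6)² = 2.778
te_Task 5 = (3 + 4·8 + 19)/6 = 54/6 = 9; σ²_Task 5 = ((19−3)/6)² = 7.111
te_Task 6 = (7 + 4·9 + 17)/6 = 60/6 = 10; σ²_Task 6 = ((17−7)/6)² = 2.778
te_Task 7 = (5 + 4·6 + 19)/6 = 48/6 = 8; σ²_Task 7 = ((19−5)/6)² = 5.444
te_Task 8 = (2 + 4·7 + 24)/6 = 54/6 = 9; σ²_Task 8 = ((24−2)/6)² = 13.444
te_Task 9 = (13 + 4·14 + 15)/6 = 84/6 = 14; σ²_Task 9 = ((15−13)/6)² = 0.111

Forward pass:
ES_Task 1 = 0; EF_Task 1 = 10
ES_Task 2 = 0; EF_Task 2 = 2
ES_Task 3 = 0; EF_Task 3 = 7
ES_Task 4 = 0; EF_Task 4 = 14
ES_Task 5 = max(EF_Task 3=7, EF_Task 4=14) = 14; EF_Task 5 = 14+9 = 23
ES_Task 6 = max(EF_Task 3=7, EF_Task 4=14) = 14; EF_Task 6 = 14+10 = 24
ES_Task 7 = 10; EF_Task 7 = 10+8 = 18
ES_Task 8 = 18; EF_Task 8 = 18+9 = 27
ES_Task 9 = max(EF_Task 2=2, EF_Task 5=23, EF_Task 6=24, EF_Task 8=27) = 27; EF_Task 9 = 27+14 = 41
Expected project duration μ = 41 days. Critical path: Task 1 → Task 7 → Task 8 → Task 9.

Variances on critical path: σ²_Task 1=1.778, σ²_Task 7=5.444, σ²_Task 8=13.444, σ²_Task 9=0.111.
Largest is σ²_Task 8 = 13.444.

Task 8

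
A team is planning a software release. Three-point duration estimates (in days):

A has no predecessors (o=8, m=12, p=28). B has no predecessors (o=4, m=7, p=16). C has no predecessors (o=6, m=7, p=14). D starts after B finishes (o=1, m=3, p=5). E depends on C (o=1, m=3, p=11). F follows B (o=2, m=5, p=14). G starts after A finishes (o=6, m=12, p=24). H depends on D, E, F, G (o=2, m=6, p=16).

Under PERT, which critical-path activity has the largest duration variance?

te_A = (8 + 4·12 + 28)/6 = 84/6 = 14; σ²_A = ((28−8)/6)² = 11.111
te_B = (4 + 4·7 + 16)/6 = 48/6 = 8; σ²_B = ((16−4)/6)² = 4.000
te_C = (6 + 4·7 + 14)/6 = 48/6 = 8; σ²_C = ((14−6)/6)² = 1.778
te_D = (1 + 4·3 + 5)/6 = 18/6 = 3; σ²_D = ((5−1)/6)² = 0.444
te_E = (1 + 4·3 + 11)/6 = 24/6 = 4; σ²_E = ((11−1)/6)² = 2.778
te_F = (2 + 4·5 + 14)/6 = 36/6 = 6; σ²_F = ((14−2)/6)² = 4.000
te_G = (6 + 4·12 + 24)/6 = 78/6 = 13; σ²_G = ((24−6)/6)² = 9.000
te_H = (2 + 4·6 + 16)/6 = 42/6 = 7; σ²_H = ((16−2)/6)² = 5.444

Forward pass:
ES_A = 0; EF_A = 14
ES_B = 0; EF_B = 8
ES_C = 0; EF_C = 8
ES_D = 8; EF_D = 8+3 = 11
ES_E = 8; EF_E = 8+4 = 12
ES_F = 8; EF_F = 8+6 = 14
ES_G = 14; EF_G = 14+13 = 27
ES_H = max(EF_D=11, EF_E=12, EF_F=14, EF_G=27) = 27; EF_H = 27+7 = 34
Expected project duration μ = 34 days. Critical path: A → G → H.

Variances on critical path: σ²_A=11.111, σ²_G=9.000, σ²_H=5.444.
Largest is σ²_A = 11.111.

A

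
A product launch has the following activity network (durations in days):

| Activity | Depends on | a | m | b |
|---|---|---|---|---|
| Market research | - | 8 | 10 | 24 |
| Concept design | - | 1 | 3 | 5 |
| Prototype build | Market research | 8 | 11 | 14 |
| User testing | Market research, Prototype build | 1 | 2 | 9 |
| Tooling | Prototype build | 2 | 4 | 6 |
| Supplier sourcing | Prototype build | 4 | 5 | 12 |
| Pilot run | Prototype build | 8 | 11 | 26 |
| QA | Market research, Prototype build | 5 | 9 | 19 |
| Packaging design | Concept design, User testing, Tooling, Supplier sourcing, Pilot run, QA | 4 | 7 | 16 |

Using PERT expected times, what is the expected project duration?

te_Market research = (8 + 4·10 + 24)/6 = 72/6 = 12
te_Concept design = (1 + 4·3 + 5)/6 = 18/6 = 3
te_Prototype build = (8 + 4·11 + 14)/6 = 66/6 = 11
te_User testing = (1 + 4·2 + 9)/6 = 18/6 = 3
te_Tooling = (2 + 4·4 + 6)/6 = 24/6 = 4
te_Supplier sourcing = (4 + 4·5 + 12)/6 = 36/6 = 6
te_Pilot run = (8 + 4·11 + 26)/6 = 78/6 = 13
te_QA = (5 + 4·9 + 19)/6 = 60/6 = 10
te_Packaging design = (4 + 4·7 + 16)/6 = 48/6 = 8

Forward pass:
ES_Market research = 0; EF_Market research = 12
ES_Concept design = 0; EF_Concept design = 3
ES_Prototype build = 12; EF_Prototype build = 12+11 = 23
ES_User testing = max(EF_Market research=12, EF_Prototype build=23) = 23; EF_User testing = 23+3 = 26
ES_Tooling = 23; EF_Tooling = 23+4 = 27
ES_Supplier sourcing = 23; EF_Supplier sourcing = 23+6 = 29
ES_Pilot run = 23; EF_Pilot run = 23+13 = 36
ES_QA = max(EF_Market research=12, EF_Prototype build=23) = 23; EF_QA = 23+10 = 33
ES_Packaging design = max(EF_Concept design=3, EF_User testing=26, EF_Tooling=27, EF_Supplier sourcing=29, EF_Pilot run=36, EF_QA=33) = 36; EF_Packaging design = 36+8 = 44
Expected project duration μ = 44 days. Critical path: Market research → Prototype build → Pilot run → Packaging design.

44 days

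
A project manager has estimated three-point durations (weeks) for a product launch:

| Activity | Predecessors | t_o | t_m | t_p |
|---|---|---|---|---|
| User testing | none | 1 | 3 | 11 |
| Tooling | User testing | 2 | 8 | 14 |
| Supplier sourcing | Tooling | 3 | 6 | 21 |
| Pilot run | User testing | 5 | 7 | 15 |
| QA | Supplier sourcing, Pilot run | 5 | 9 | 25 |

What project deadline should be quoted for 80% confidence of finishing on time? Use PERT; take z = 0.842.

35.4 weeks

te_User testing = (1 + 4·3 + 11)/6 = 24/6 = 4; σ²_User testing = ((11−1)/6)² = 2.778
te_Tooling = (2 + 4·8 + 14)/6 = 48/6 = 8; σ²_Tooling = ((14−2)/6)² = 4.000
te_Supplier sourcing = (3 + 4·6 + 21)/6 = 48/6 = 8; σ²_Supplier sourcing = ((21−3)/6)² = 9.000
te_Pilot run = (5 + 4·7 + 15)/6 = 48/6 = 8; σ²_Pilot run = ((15−5)/6)² = 2.778
te_QA = (5 + 4·9 + 25)/6 = 66/6 = 11; σ²_QA = ((25−5)/6)² = 11.111

Forward pass:
ES_User testing = 0; EF_User testing = 4
ES_Tooling = 4; EF_Tooling = 4+8 = 12
ES_Supplier sourcing = 12; EF_Supplier sourcing = 12+8 = 20
ES_Pilot run = 4; EF_Pilot run = 4+8 = 12
ES_QA = max(EF_Supplier sourcing=20, EF_Pilot run=12) = 20; EF_QA = 20+11 = 31
Expected project duration μ = 31 weeks. Critical path: User testing → Tooling → Supplier sourcing → QA.

Variance along critical path = 2.778 + 4.000 + 9.000 + 11.111 = 26.889; σ = 5.185 weeks.
D = μ + z·σ = 31 + 0.842·5.185 = 35.4 weeks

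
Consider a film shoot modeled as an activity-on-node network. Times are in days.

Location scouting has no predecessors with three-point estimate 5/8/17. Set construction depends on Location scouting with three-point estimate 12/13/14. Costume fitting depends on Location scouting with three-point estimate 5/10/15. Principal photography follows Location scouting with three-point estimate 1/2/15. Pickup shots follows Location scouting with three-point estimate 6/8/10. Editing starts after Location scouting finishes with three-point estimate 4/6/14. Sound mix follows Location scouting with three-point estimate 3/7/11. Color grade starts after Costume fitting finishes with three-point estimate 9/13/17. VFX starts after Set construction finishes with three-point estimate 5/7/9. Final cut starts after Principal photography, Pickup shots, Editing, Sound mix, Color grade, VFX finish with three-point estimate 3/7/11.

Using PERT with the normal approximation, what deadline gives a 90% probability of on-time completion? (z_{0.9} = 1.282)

te_Location scouting = (5 + 4·8 + 17)/6 = 54/6 = 9; σ²_Location scouting = ((17−5)/6)² = 4.000
te_Set construction = (12 + 4·13 + 14)/6 = 78/6 = 13; σ²_Set construction = ((14−12)/6)² = 0.111
te_Costume fitting = (5 + 4·10 + 15)/6 = 60/6 = 10; σ²_Costume fitting = ((15−5)/6)² = 2.778
te_Principal photography = (1 + 4·2 + 15)/6 = 24/6 = 4; σ²_Principal photography = ((15−1)/6)² = 5.444
te_Pickup shots = (6 + 4·8 + 10)/6 = 48/6 = 8; σ²_Pickup shots = ((10−6)/6)² = 0.444
te_Editing = (4 + 4·6 + 14)/6 = 42/6 = 7; σ²_Editing = ((14−4)/6)² = 2.778
te_Sound mix = (3 + 4·7 + 11)/6 = 42/6 = 7; σ²_Sound mix = ((11−3)/6)² = 1.778
te_Color grade = (9 + 4·13 + 17)/6 = 78/6 = 13; σ²_Color grade = ((17−9)/6)² = 1.778
te_VFX = (5 + 4·7 + 9)/6 = 42/6 = 7; σ²_VFX = ((9−5)/6)² = 0.444
te_Final cut = (3 + 4·7 + 11)/6 = 42/6 = 7; σ²_Final cut = ((11−3)/6)² = 1.778

Forward pass:
ES_Location scouting = 0; EF_Location scouting = 9
ES_Set construction = 9; EF_Set construction = 9+13 = 22
ES_Costume fitting = 9; EF_Costume fitting = 9+10 = 19
ES_Principal photography = 9; EF_Principal photography = 9+4 = 13
ES_Pickup shots = 9; EF_Pickup shots = 9+8 = 17
ES_Editing = 9; EF_Editing = 9+7 = 16
ES_Sound mix = 9; EF_Sound mix = 9+7 = 16
ES_Color grade = 19; EF_Color grade = 19+13 = 32
ES_VFX = 22; EF_VFX = 22+7 = 29
ES_Final cut = max(EF_Principal photography=13, EF_Pickup shots=17, EF_Editing=16, EF_Sound mix=16, EF_Color grade=32, EF_VFX=29) = 32; EF_Final cut = 32+7 = 39
Expected project duration μ = 39 days. Critical path: Location scouting → Costume fitting → Color grade → Final cut.

Variance along critical path = 4.000 + 2.778 + 1.778 + 1.778 = 10.333; σ = 3.215 days.
D = μ + z·σ = 39 + 1.282·3.215 = 43.1 days

43.1 days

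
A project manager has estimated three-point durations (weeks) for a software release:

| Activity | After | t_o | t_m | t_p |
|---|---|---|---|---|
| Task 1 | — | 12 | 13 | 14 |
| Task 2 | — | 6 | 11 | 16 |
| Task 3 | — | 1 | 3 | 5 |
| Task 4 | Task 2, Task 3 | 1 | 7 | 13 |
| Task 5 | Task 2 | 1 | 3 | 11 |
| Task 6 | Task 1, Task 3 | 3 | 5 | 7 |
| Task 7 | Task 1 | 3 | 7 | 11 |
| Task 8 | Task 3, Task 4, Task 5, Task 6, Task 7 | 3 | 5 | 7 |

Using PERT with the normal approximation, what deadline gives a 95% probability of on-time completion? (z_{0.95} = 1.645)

te_Task 1 = (12 + 4·13 + 14)/6 = 78/6 = 13; σ²_Task 1 = ((14−12)/6)² = 0.111
te_Task 2 = (6 + 4·11 + 16)/6 = 66/6 = 11; σ²_Task 2 = ((16−6)/6)² = 2.778
te_Task 3 = (1 + 4·3 + 5)/6 = 18/6 = 3; σ²_Task 3 = ((5−1)/6)² = 0.444
te_Task 4 = (1 + 4·7 + 13)/6 = 42/6 = 7; σ²_Task 4 = ((13−1)/6)² = 4.000
te_Task 5 = (1 + 4·3 + 11)/6 = 24/6 = 4; σ²_Task 5 = ((11−1)/6)² = 2.778
te_Task 6 = (3 + 4·5 + 7)/6 = 30/6 = 5; σ²_Task 6 = ((7−3)/6)² = 0.444
te_Task 7 = (3 + 4·7 + 11)/6 = 42/6 = 7; σ²_Task 7 = ((11−3)/6)² = 1.778
te_Task 8 = (3 + 4·5 + 7)/6 = 30/6 = 5; σ²_Task 8 = ((7−3)/6)² = 0.444

Forward pass:
ES_Task 1 = 0; EF_Task 1 = 13
ES_Task 2 = 0; EF_Task 2 = 11
ES_Task 3 = 0; EF_Task 3 = 3
ES_Task 4 = max(EF_Task 2=11, EF_Task 3=3) = 11; EF_Task 4 = 11+7 = 18
ES_Task 5 = 11; EF_Task 5 = 11+4 = 15
ES_Task 6 = max(EF_Task 1=13, EF_Task 3=3) = 13; EF_Task 6 = 13+5 = 18
ES_Task 7 = 13; EF_Task 7 = 13+7 = 20
ES_Task 8 = max(EF_Task 3=3, EF_Task 4=18, EF_Task 5=15, EF_Task 6=18, EF_Task 7=20) = 20; EF_Task 8 = 20+5 = 25
Expected project duration μ = 25 weeks. Critical path: Task 1 → Task 7 → Task 8.

Variance along critical path = 0.111 + 1.778 + 0.444 = 2.333; σ = 1.528 weeks.
D = μ + z·σ = 25 + 1.645·1.528 = 27.5 weeks

27.5 weeks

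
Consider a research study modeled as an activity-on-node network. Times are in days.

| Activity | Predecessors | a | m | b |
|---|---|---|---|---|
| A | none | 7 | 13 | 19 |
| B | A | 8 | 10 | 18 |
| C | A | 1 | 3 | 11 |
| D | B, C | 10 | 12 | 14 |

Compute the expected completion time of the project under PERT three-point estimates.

36 days

te_A = (7 + 4·13 + 19)/6 = 78/6 = 13
te_B = (8 + 4·10 + 18)/6 = 66/6 = 11
te_C = (1 + 4·3 + 11)/6 = 24/6 = 4
te_D = (10 + 4·12 + 14)/6 = 72/6 = 12

Forward pass:
ES_A = 0; EF_A = 13
ES_B = 13; EF_B = 13+11 = 24
ES_C = 13; EF_C = 13+4 = 17
ES_D = max(EF_B=24, EF_C=17) = 24; EF_D = 24+12 = 36
Expected project duration μ = 36 days. Critical path: A → B → D.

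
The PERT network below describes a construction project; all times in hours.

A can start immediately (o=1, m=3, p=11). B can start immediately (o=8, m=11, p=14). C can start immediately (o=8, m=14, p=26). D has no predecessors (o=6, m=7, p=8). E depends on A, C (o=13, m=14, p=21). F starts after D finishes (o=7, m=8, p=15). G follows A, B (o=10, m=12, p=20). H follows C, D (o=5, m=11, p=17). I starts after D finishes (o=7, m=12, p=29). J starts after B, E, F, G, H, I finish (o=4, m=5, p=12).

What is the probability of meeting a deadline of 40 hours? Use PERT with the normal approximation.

te_A = (1 + 4·3 + 11)/6 = 24/6 = 4; σ²_A = ((11−1)/6)² = 2.778
te_B = (8 + 4·11 + 14)/6 = 66/6 = 11; σ²_B = ((14−8)/6)² = 1.000
te_C = (8 + 4·14 + 26)/6 = 90/6 = 15; σ²_C = ((26−8)/6)² = 9.000
te_D = (6 + 4·7 + 8)/6 = 42/6 = 7; σ²_D = ((8−6)/6)² = 0.111
te_E = (13 + 4·14 + 21)/6 = 90/6 = 15; σ²_E = ((21−13)/6)² = 1.778
te_F = (7 + 4·8 + 15)/6 = 54/6 = 9; σ²_F = ((15−7)/6)² = 1.778
te_G = (10 + 4·12 + 20)/6 = 78/6 = 13; σ²_G = ((20−10)/6)² = 2.778
te_H = (5 + 4·11 + 17)/6 = 66/6 = 11; σ²_H = ((17−5)/6)² = 4.000
te_I = (7 + 4·12 + 29)/6 = 84/6 = 14; σ²_I = ((29−7)/6)² = 13.444
te_J = (4 + 4·5 + 12)/6 = 36/6 = 6; σ²_J = ((12−4)/6)² = 1.778

Forward pass:
ES_A = 0; EF_A = 4
ES_B = 0; EF_B = 11
ES_C = 0; EF_C = 15
ES_D = 0; EF_D = 7
ES_E = max(EF_A=4, EF_C=15) = 15; EF_E = 15+15 = 30
ES_F = 7; EF_F = 7+9 = 16
ES_G = max(EF_A=4, EF_B=11) = 11; EF_G = 11+13 = 24
ES_H = max(EF_C=15, EF_D=7) = 15; EF_H = 15+11 = 26
ES_I = 7; EF_I = 7+14 = 21
ES_J = max(EF_B=11, EF_E=30, EF_F=16, EF_G=24, EF_H=26, EF_I=21) = 30; EF_J = 30+6 = 36
Expected project duration μ = 36 hours. Critical path: C → E → J.

Variance along critical path = 9.000 + 1.778 + 1.778 = 12.556; σ = √12.556 = 3.543 hours.
Z = (40 − 36) / 3.543 = 1.129
P(T ≤ 40) = Φ(1.129) ≈ 0.871

0.871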